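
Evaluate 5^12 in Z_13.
Using Fermat: 5^{12} ≡ 1 mod 13. 12 ≡ 0 mod 12. So 5^{12} ≡ 5^{0} ≡ 1 mod 13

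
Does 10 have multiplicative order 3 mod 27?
Powers of 10 mod 27: 10^1≡10, 10^2≡19, 10^3≡1. First k with 10^k≡1 is k=3. Yes, ord_27(10) = 3.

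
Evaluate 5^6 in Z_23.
By repeated squaring (mod 23): 5^{1}≡5, 5^{2}≡2, 5^{4}≡4. Then 5^{6} = 5^{4+2} ≡ 4 × 2 ≡ 8 (mod 23)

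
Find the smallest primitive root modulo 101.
g = 2. For each prime q|100: 2^{50}≡100, 2^{20}≡95, none ≡ 1, so ord_101(2) = 100 and 2 is a primitive root.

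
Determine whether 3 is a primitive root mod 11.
3^{5} ≡ 1 (mod 11) and 5 < 10, so ord_11(3) = 5 ≠ 10 and 3 is not a primitive root.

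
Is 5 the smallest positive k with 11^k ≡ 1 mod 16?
Powers of 11 mod 16: 11^1≡11, 11^2≡9, 11^3≡3, 11^4≡1. Already 11^4≡1, so the order is 4 < 5. No, the actual order is 4.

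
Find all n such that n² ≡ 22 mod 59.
The square roots of 22 mod 59 are 9 and 50. Verify: 9² = 81 ≡ 22 mod 59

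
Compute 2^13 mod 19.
By repeated squaring (mod 19): 2^{1}≡2, 2^{2}≡4, 2^{4}≡16, 2^{8}≡9. Then 2^{13} = 2^{8+4+1} ≡ 9 × 16 × 2 ≡ 3 (mod 19)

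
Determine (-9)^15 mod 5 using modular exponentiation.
Using Fermat: (-9)^{4} ≡ 1 (mod 5). 15 ≡ 3 (mod 4). So (-9)^{15} ≡ (-9)^{3} ≡ 1 (mod 5)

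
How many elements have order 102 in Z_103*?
Number of primitive roots mod 103 = φ(p-1) = φ(102) = 32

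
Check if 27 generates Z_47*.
27^{23} ≡ 1 (mod 47) and 23 < 46, so ord_47(27) = 23 ≠ 46 and 27 is not a primitive root.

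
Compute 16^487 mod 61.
Using Fermat: 16^{60} ≡ 1 (mod 61). 487 ≡ 7 (mod 60). So 16^{487} ≡ 16^{7} ≡ 15 (mod 61)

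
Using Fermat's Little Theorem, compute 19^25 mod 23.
By Fermat: 19^{22} ≡ 1 (mod 23). So 19^{25} = 19^{22} · 19^{3} ≡ 19^{3} ≡ 5 (mod 23)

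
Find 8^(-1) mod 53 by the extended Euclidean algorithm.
Extended GCD: 8(20) + 53(-3) = 1. So 8^(-1) ≡ 20 mod 53. Verify: 8 × 20 = 160 ≡ 1 mod 53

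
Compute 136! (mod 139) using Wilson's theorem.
(138)! = (136)! × (137) × (138) ≡ -1 (mod 139). So (136)! ≡ -1 × [(138)(137)]^(-1) ≡ 69 (mod 139)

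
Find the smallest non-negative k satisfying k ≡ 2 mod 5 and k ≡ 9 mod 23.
M = 5 × 23 = 115. M₁ = 23, y₁ ≡ 2 mod 5. M₂ = 5, y₂ ≡ 14 mod 23. k = 2×23×2 + 9×5×14 ≡ 32 mod 115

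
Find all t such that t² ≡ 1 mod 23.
The square roots of 1 mod 23 are 1 and 22. Verify: 1² = 1 ≡ 1 mod 23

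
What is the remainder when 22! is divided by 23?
By Wilson's theorem, (22)! ≡ -1 ≡ 22 (mod 23)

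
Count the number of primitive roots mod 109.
A prime p has φ(p-1) primitive roots; here φ(108) = 36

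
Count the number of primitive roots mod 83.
There are φ(83-1) = φ(82) = 40 primitive roots modulo 83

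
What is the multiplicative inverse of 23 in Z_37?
Since 37 is prime, by Fermat 23^(-1) ≡ 23^{35} ≡ 29 (mod 37). Verify: 23 × 29 = 667 ≡ 1 (mod 37)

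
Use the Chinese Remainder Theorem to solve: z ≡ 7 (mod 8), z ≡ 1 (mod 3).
M = 8 × 3 = 24. M₁ = 3, y₁ ≡ 3 (mod 8). M₂ = 8, y₂ ≡ 2 (mod 3). z = 7×3×3 + 1×8×2 ≡ 7 (mod 24)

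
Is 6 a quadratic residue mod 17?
By Euler's criterion: 6^{8} ≡ 16 mod 17. Since this equals -1 (≡ 16), 6 is not a QR.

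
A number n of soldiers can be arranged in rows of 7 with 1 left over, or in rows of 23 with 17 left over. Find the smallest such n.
M = 7 × 23 = 161. M₁ = 23, y₁ ≡ 4 mod 7. M₂ = 7, y₂ ≡ 10 mod 23. n = 1×23×4 + 17×7×10 ≡ 155 mod 161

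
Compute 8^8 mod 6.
By repeated squaring (mod 6): 8^{1}≡2, 8^{2}≡4, 8^{4}≡4, 8^{8}≡4. So 8^{8} ≡ 4 (mod 6)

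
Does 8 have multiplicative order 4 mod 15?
Powers of 8 mod 15: 8^1≡8, 8^2≡4, 8^3≡2, 8^4≡1. First k with 8^k≡1 is k=4. Yes, ord_15(8) = 4.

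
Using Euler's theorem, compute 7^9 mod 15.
By Euler: 7^{8} ≡ 1 (mod 15) since gcd(7, 15) = 1. 9 = 1×8 + 1. So 7^{9} ≡ 7^{1} ≡ 7 (mod 15)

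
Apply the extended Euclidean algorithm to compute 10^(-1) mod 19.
Extended GCD: 10(2) + 19(-1) = 1. So 10^(-1) ≡ 2 mod 19. Verify: 10 × 2 = 20 ≡ 1 mod 19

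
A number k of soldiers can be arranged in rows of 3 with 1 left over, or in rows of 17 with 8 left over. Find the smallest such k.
M = 3 × 17 = 51. M₁ = 17, y₁ ≡ 2 (mod 3). M₂ = 3, y₂ ≡ 6 (mod 17). k = 1×17×2 + 8×3×6 ≡ 25 (mod 51)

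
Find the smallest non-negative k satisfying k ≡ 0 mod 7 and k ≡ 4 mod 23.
M = 7 × 23 = 161. M₁ = 23, y₁ ≡ 4 mod 7. M₂ = 7, y₂ ≡ 10 mod 23. k = 0×23×4 + 4×7×10 ≡ 119 mod 161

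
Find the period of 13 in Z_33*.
Powers of 13 mod 33: 13^1≡13, 13^2≡4, 13^3≡19, 13^4≡16, 13^5≡10, 13^6≡31, 13^7≡7, 13^8≡25, 13^9≡28, 13^10≡1. So the order of 13 is 10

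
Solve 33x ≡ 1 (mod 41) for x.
Since 41 is prime, by Fermat 33^(-1) ≡ 33^{39} ≡ 5 (mod 41). Verify: 33 × 5 = 165 ≡ 1 (mod 41)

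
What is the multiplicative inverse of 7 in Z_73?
Since 73 is prime, by Fermat 7^(-1) ≡ 7^{71} ≡ 21 mod 73. Verify: 7 × 21 = 147 ≡ 1 mod 73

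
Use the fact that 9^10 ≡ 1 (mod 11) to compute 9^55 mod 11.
By Fermat: 9^{10} ≡ 1 (mod 11). 55 = 5×10 + 5. So 9^{55} ≡ 9^{5} ≡ 1 (mod 11)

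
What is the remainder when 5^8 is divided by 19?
By repeated squaring mod 19: 5^{1}≡5, 5^{2}≡6, 5^{4}≡17, 5^{8}≡4. So 5^{8} ≡ 4 mod 19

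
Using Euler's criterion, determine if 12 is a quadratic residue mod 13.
By Euler's criterion: 12^{6} ≡ 1 mod 13. Since this equals 1, 12 is a QR.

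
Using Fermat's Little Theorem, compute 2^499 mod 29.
By Fermat: 2^{28} ≡ 1 (mod 29). 499 ≡ 23 (mod 28). So 2^{499} ≡ 2^{23} ≡ 10 (mod 29)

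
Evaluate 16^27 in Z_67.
By repeated squaring (mod 67): 16^{1}≡16, 16^{2}≡55, 16^{4}≡10, 16^{8}≡33, 16^{16}≡17. Then 16^{27} = 16^{16+8+2+1} ≡ 17 × 33 × 55 × 16 ≡ 24 (mod 67)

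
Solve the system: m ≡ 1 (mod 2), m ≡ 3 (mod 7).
M = 2 × 7 = 14. M₁ = 7, y₁ ≡ 1 (mod 2). M₂ = 2, y₂ ≡ 4 (mod 7). m = 1×7×1 + 3×2×4 ≡ 3 (mod 14)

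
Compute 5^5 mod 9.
By repeated squaring mod 9: 5^{1}≡5, 5^{2}≡7, 5^{4}≡4. Then 5^{5} = 5^{4+1} ≡ 4 × 5 ≡ 2 mod 9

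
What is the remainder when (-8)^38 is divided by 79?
By repeated squaring mod 79: (-8)^{1}≡71, (-8)^{2}≡64, (-8)^{4}≡67, (-8)^{8}≡65, (-8)^{16}≡38, (-8)^{32}≡22. Then (-8)^{38} = (-8)^{32+4+2} ≡ 22 × 67 × 64 ≡ 10 mod 79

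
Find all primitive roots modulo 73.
There are φ(72) = 24 primitive roots mod 73: {5, 11, 13, 14, 15, 20, 26, 28, 29, 31, 33, 34, 39, 40, 42, 44, 45, 47, 53, 58, 59, 60, 62, 68}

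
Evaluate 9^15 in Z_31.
By repeated squaring mod 31: 9^{1}≡9, 9^{2}≡19, 9^{4}≡20, 9^{8}≡28. Then 9^{15} = 9^{8+4+2+1} ≡ 28 × 20 × 19 × 9 ≡ 1 mod 31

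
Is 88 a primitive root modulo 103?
ord_103(88) divides 102. For each prime q|102: 88^{51}≡102, 88^{34}≡56, 88^{6}≡61, none ≡ 1. So 88 has order 102 and is a primitive root mod 103.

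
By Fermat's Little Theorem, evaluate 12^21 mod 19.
By Fermat: 12^{18} ≡ 1 mod 19. So 12^{21} = 12^{18} · 12^{3} ≡ 12^{3} ≡ 18 mod 19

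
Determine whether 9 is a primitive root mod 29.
9^{14} ≡ 1 (mod 29) and 14 < 28, so ord_29(9) = 14 ≠ 28 and 9 is not a primitive root.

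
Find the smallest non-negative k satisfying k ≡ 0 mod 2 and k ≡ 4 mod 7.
M = 2 × 7 = 14. M₁ = 7, y₁ ≡ 1 mod 2. M₂ = 2, y₂ ≡ 4 mod 7. k = 0×7×1 + 4×2×4 ≡ 4 mod 14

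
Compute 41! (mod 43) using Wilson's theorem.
(42)! = (41)! × (42) ≡ -1 (mod 43). So (41)! ≡ -1 × (42)^(-1) ≡ (-1)×(-1) = 1 (mod 43)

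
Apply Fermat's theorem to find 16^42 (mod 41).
By Fermat: 16^{40} ≡ 1 (mod 41). So 16^{42} = 16^{40} · 16^{2} ≡ 16^{2} ≡ 10 (mod 41)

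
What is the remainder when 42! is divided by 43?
By Wilson's theorem, (42)! ≡ -1 ≡ 42 (mod 43)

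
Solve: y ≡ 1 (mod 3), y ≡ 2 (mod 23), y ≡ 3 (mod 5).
M = 3 × 23 × 5 = 345. M₁ = 115, y₁ ≡ 1 (mod 3). M₂ = 15, y₂ ≡ 20 (mod 23). M₃ = 69, y₃ ≡ 4 (mod 5). y = 1×115×1 + 2×15×20 + 3×69×4 ≡ 163 (mod 345)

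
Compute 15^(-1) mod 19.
Since 19 is prime, by Fermat 15^(-1) ≡ 15^{17} ≡ 14 mod 19. Verify: 15 × 14 = 210 ≡ 1 mod 19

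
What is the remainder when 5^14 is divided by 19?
By repeated squaring mod 19: 5^{1}≡5, 5^{2}≡6, 5^{4}≡17, 5^{8}≡4. Then 5^{14} = 5^{8+4+2} ≡ 4 × 17 × 6 ≡ 9 mod 19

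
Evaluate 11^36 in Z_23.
Using Fermat: 11^{22} ≡ 1 mod 23. 36 ≡ 14 mod 22. So 11^{36} ≡ 11^{14} ≡ 3 mod 23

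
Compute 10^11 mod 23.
By repeated squaring mod 23: 10^{1}≡10, 10^{2}≡8, 10^{4}≡18, 10^{8}≡2. Then 10^{11} = 10^{8+2+1} ≡ 2 × 8 × 10 ≡ 22 mod 23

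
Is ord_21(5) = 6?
Powers of 5 mod 21: 5^1≡5, 5^2≡4, 5^3≡20, 5^4≡16, 5^5≡17, 5^6≡1. First k with 5^k≡1 is k=6. Yes, ord_21(5) = 6.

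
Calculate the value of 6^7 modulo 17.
By repeated squaring (mod 17): 6^{1}≡6, 6^{2}≡2, 6^{4}≡4. Then 6^{7} = 6^{4+2+1} ≡ 4 × 2 × 6 ≡ 14 (mod 17)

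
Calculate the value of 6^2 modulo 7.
6^{2} = 36 ≡ 1 mod 7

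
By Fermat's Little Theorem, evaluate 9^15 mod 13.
By Fermat: 9^{12} ≡ 1 (mod 13). So 9^{15} = 9^{12} · 9^{3} ≡ 9^{3} ≡ 1 (mod 13)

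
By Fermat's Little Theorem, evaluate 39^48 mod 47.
By Fermat: 39^{46} ≡ 1 (mod 47). So 39^{48} = 39^{46} · 39^{2} ≡ 39^{2} ≡ 17 (mod 47)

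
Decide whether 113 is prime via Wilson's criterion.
(112)! mod 113 = 112. Since 112 ≡ -1 (mod 113), 113 is prime.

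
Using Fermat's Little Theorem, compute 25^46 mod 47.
By Fermat's Little Theorem, 25^{46} ≡ 1 (mod 47) since 47 is prime and gcd(25, 47) = 1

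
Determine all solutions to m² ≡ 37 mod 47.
The square roots of 37 mod 47 are 32 and 15. Verify: 32² = 1024 ≡ 37 mod 47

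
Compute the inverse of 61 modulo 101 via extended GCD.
Extended GCD: 61(-48) + 101(29) = 1. So 61^(-1) ≡ -48 ≡ 53 mod 101. Verify: 61 × 53 = 3233 ≡ 1 mod 101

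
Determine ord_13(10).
Powers of 10 mod 13: 10^1≡10, 10^2≡9, 10^3≡12, 10^4≡3, 10^5≡4, 10^6≡1. Order = 6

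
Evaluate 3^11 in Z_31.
By repeated squaring mod 31: 3^{1}≡3, 3^{2}≡9, 3^{4}≡19, 3^{8}≡20. Then 3^{11} = 3^{8+2+1} ≡ 20 × 9 × 3 ≡ 13 mod 31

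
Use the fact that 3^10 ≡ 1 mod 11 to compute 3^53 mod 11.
By Fermat: 3^{10} ≡ 1 mod 11. 53 = 5×10 + 3. So 3^{53} ≡ 3^{3} ≡ 5 mod 11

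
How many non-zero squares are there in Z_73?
For prime 73, there are (p-1)/2 = (73-1)/2 = 36 quadratic residues (excluding 0).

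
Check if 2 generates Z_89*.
2^{11} ≡ 1 mod 89 and 11 < 88, so ord_89(2) = 11 ≠ 88 and 2 is not a primitive root.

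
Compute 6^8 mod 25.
By repeated squaring mod 25: 6^{1}≡6, 6^{2}≡11, 6^{4}≡21, 6^{8}≡16. So 6^{8} ≡ 16 mod 25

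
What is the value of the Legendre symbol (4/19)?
(4/19) = 4^{9} mod 19 = 1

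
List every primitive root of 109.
There are φ(108) = 36 primitive roots mod 109: {6, 10, 11, 13, 14, 18, 24, 30, 37, 39, 40, 42, 44, 47, 50, 51, 52, 53, 56, 57, 58, 59, 62, 65, 67, 69, 70, 72, 79, 85, 91, 95, 96, 98, 99, 103}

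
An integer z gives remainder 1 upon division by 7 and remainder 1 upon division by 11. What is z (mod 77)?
M = 7 × 11 = 77. M₁ = 11, y₁ ≡ 2 (mod 7). M₂ = 7, y₂ ≡ 8 (mod 11). z = 1×11×2 + 1×7×8 ≡ 1 (mod 77)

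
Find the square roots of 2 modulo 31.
The square roots of 2 mod 31 are 8 and 23. Verify: 8² = 64 ≡ 2 mod 31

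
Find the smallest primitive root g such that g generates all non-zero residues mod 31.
g = 3. For each prime q|30: 3^{15}≡30, 3^{10}≡25, 3^{6}≡16, none ≡ 1, so ord_31(3) = 30 and 3 is a primitive root.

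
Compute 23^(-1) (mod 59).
Since 59 is prime, by Fermat 23^(-1) ≡ 23^{57} ≡ 18 (mod 59). Verify: 23 × 18 = 414 ≡ 1 (mod 59)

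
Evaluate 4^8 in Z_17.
By repeated squaring (mod 17): 4^{1}≡4, 4^{2}≡16, 4^{4}≡1, 4^{8}≡1. So 4^{8} ≡ 1 (mod 17)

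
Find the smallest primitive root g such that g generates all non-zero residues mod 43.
g = 3. Powers: [3, 9, 27, 38, 28, 41, 37, 25, ...] generates all 42 non-zero residues.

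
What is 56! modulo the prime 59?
(58)! = (56)! × (57) × (58) ≡ -1 (mod 59). So (56)! ≡ -1 × [(58)(57)]^(-1) ≡ 29 (mod 59)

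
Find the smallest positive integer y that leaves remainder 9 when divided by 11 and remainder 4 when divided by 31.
M = 11 × 31 = 341. M₁ = 31, y₁ ≡ 5 mod 11. M₂ = 11, y₂ ≡ 17 mod 31. y = 9×31×5 + 4×11×17 ≡ 97 mod 341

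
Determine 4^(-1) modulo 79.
Since 79 is prime, by Fermat 4^(-1) ≡ 4^{77} ≡ 20 (mod 79). Verify: 4 × 20 = 80 ≡ 1 (mod 79)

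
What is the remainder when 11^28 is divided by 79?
By repeated squaring mod 79: 11^{1}≡11, 11^{2}≡42, 11^{4}≡26, 11^{8}≡44, 11^{16}≡40. Then 11^{28} = 11^{16+8+4} ≡ 40 × 44 × 26 ≡ 19 mod 79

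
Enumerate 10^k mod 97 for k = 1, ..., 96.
10^1, 10^2, ..., 10^{96} mod 97: [10, 3, 30, 9, 90, 27, 76, 81, 34, 49, 5, 50, 15, 53, 45, 62, 38, 89, 17, 73, 51, 25, 56, 75, 71, 31, 19, 93, 57, 85, 74, 61, 28, 86, 84, 64, 58, 95, 77, 91, 37, 79, 14, 43, 42, 32, 29, 96, 87, 94, 67, 88, 7, 70, 21, 16, 63, 48, 92, 47, 82, 44, 52, 35, 59, 8, 80, 24, 46, 72, 41, 22, 26, 66, 78, 4, 40, 12, 23, 36, 69, 11, 13, 33, 39, 2, 20, 6, 60, 18, 83, 54, 55, 65, 68, 1]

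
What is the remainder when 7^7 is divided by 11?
By repeated squaring mod 11: 7^{1}≡7, 7^{2}≡5, 7^{4}≡3. Then 7^{7} = 7^{4+2+1} ≡ 3 × 5 × 7 ≡ 6 mod 11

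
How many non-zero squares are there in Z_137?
For prime 137, there are (p-1)/2 = (137-1)/2 = 68 quadratic residues (excluding 0).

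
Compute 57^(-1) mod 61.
Since 61 is prime, by Fermat 57^(-1) ≡ 57^{59} ≡ 15 mod 61. Verify: 57 × 15 = 855 ≡ 1 mod 61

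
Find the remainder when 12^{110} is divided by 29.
By Fermat: 12^{28} ≡ 1 (mod 29). 110 = 3×28 + 26. So 12^{110} ≡ 12^{26} ≡ 28 (mod 29)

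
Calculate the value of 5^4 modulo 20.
5^{4} = 625 ≡ 5 (mod 20)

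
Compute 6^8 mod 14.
By repeated squaring (mod 14): 6^{1}≡6, 6^{2}≡8, 6^{4}≡8, 6^{8}≡8. So 6^{8} ≡ 8 (mod 14)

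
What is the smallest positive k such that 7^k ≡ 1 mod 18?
Powers of 7 mod 18: 7^1≡7, 7^2≡13, 7^3≡1. Order = 3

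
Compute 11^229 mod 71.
Using Fermat: 11^{70} ≡ 1 (mod 71). 229 ≡ 19 (mod 70). So 11^{229} ≡ 11^{19} ≡ 35 (mod 71)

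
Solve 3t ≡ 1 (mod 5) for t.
Since 5 is prime, by Fermat 3^(-1) ≡ 3^{3} ≡ 2 (mod 5). Verify: 3 × 2 = 6 ≡ 1 (mod 5)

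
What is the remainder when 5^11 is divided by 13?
By repeated squaring mod 13: 5^{1}≡5, 5^{2}≡12, 5^{4}≡1, 5^{8}≡1. Then 5^{11} = 5^{8+2+1} ≡ 1 × 12 × 5 ≡ 8 mod 13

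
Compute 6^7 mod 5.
Using Fermat: 6^{4} ≡ 1 (mod 5). 7 ≡ 3 (mod 4). So 6^{7} ≡ 6^{3} ≡ 1 (mod 5)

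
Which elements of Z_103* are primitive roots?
There are φ(102) = 32 primitive roots mod 103: {5, 6, 11, 12, 20, 21, 35, 40, 43, 44, 45, 48, 51, 53, 54, 62, 65, 67, 70, 71, 74, 75, 77, 78, 84, 85, 86, 87, 88, 96, 99, 101}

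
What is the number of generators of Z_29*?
A prime p has φ(p-1) primitive roots; here φ(28) = 12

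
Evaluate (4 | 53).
(4/53) = 4^{26} mod 53 = 1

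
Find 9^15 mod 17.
By repeated squaring mod 17: 9^{1}≡9, 9^{2}≡13, 9^{4}≡16, 9^{8}≡1. Then 9^{15} = 9^{8+4+2+1} ≡ 1 × 16 × 13 × 9 ≡ 2 mod 17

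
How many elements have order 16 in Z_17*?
There are φ(17-1) = φ(16) = 8 primitive roots modulo 17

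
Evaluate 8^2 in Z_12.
8^{2} = 64 ≡ 4 (mod 12)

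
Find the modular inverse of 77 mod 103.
Since 103 is prime, by Fermat 77^(-1) ≡ 77^{101} ≡ 99 (mod 103). Verify: 77 × 99 = 7623 ≡ 1 (mod 103)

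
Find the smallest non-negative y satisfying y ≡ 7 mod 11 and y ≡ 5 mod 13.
M = 11 × 13 = 143. M₁ = 13, y₁ ≡ 6 mod 11. M₂ = 11, y₂ ≡ 6 mod 13. y = 7×13×6 + 5×11×6 ≡ 18 mod 143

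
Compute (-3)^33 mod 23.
Using Fermat: (-3)^{22} ≡ 1 (mod 23). 33 ≡ 11 (mod 22). So (-3)^{33} ≡ (-3)^{11} ≡ 22 (mod 23)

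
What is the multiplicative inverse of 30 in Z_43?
Since 43 is prime, by Fermat 30^(-1) ≡ 30^{41} ≡ 33 (mod 43). Verify: 30 × 33 = 990 ≡ 1 (mod 43)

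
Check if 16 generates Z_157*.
16^{13} ≡ 1 (mod 157) and 13 < 156, so ord_157(16) = 13 ≠ 156 and 16 is not a primitive root.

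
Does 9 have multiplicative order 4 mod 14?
Powers of 9 mod 14: 9^1≡9, 9^2≡11, 9^3≡1. Already 9^3≡1, so the order is 3 < 4. No, the actual order is 3.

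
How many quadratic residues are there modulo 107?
For prime 107, there are (p-1)/2 = (107-1)/2 = 53 quadratic residues (excluding 0).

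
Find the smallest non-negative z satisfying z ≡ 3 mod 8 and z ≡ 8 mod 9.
M = 8 × 9 = 72. M₁ = 9, y₁ ≡ 1 mod 8. M₂ = 8, y₂ ≡ 8 mod 9. z = 3×9×1 + 8×8×8 ≡ 35 mod 72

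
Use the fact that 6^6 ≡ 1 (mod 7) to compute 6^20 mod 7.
By Fermat: 6^{6} ≡ 1 (mod 7). 20 = 3×6 + 2. So 6^{20} ≡ 6^{2} ≡ 1 (mod 7)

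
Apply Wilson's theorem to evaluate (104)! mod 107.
(106)! = (104)! × (105) × (106) ≡ -1 (mod 107). So (104)! ≡ -1 × [(106)(105)]^(-1) ≡ 53 (mod 107)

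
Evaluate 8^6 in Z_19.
By repeated squaring mod 19: 8^{1}≡8, 8^{2}≡7, 8^{4}≡11. Then 8^{6} = 8^{4+2} ≡ 11 × 7 ≡ 1 mod 19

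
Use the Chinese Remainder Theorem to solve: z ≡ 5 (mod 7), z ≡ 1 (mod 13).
M = 7 × 13 = 91. M₁ = 13, y₁ ≡ 6 (mod 7). M₂ = 7, y₂ ≡ 2 (mod 13). z = 5×13×6 + 1×7×2 ≡ 40 (mod 91)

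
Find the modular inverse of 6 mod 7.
Since 7 is prime, by Fermat 6^(-1) ≡ 6^{5} ≡ 6 (mod 7). Verify: 6 × 6 = 36 ≡ 1 (mod 7)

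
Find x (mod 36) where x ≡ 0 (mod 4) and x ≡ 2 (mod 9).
M = 4 × 9 = 36. M₁ = 9, y₁ ≡ 1 (mod 4). M₂ = 4, y₂ ≡ 7 (mod 9). x = 0×9×1 + 2×4×7 ≡ 20 (mod 36)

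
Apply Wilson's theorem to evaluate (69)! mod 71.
(70)! = (69)! × (70) ≡ -1 mod 71. So (69)! ≡ -1 × (70)^(-1) ≡ (-1)×(-1) = 1 mod 71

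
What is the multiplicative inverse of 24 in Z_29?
Since 29 is prime, by Fermat 24^(-1) ≡ 24^{27} ≡ 23 (mod 29). Verify: 24 × 23 = 552 ≡ 1 (mod 29)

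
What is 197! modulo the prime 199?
(198)! = (197)! × (198) ≡ -1 (mod 199). So (197)! ≡ -1 × (198)^(-1) ≡ (-1)×(-1) = 1 (mod 199)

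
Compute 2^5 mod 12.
By repeated squaring mod 12: 2^{1}≡2, 2^{2}≡4, 2^{4}≡4. Then 2^{5} = 2^{4+1} ≡ 4 × 2 ≡ 8 mod 12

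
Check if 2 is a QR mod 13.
By Euler's criterion: 2^{6} ≡ 12 (mod 13). Since this equals -1 (≡ 12), 2 is not a QR.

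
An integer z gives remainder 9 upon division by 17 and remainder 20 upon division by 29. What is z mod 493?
M = 17 × 29 = 493. M₁ = 29, y₁ ≡ 10 mod 17. M₂ = 17, y₂ ≡ 12 mod 29. z = 9×29×10 + 20×17×12 ≡ 281 mod 493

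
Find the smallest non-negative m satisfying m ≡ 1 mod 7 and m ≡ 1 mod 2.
M = 7 × 2 = 14. M₁ = 2, y₁ ≡ 4 mod 7. M₂ = 7, y₂ ≡ 1 mod 2. m = 1×2×4 + 1×7×1 ≡ 1 mod 14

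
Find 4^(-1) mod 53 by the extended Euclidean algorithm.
Extended GCD: 4(-13) + 53(1) = 1. So 4^(-1) ≡ -13 ≡ 40 mod 53. Verify: 4 × 40 = 160 ≡ 1 mod 53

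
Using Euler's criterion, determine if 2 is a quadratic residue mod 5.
By Euler's criterion: 2^{2} ≡ 4 mod 5. Since this equals -1 (≡ 4), 2 is not a QR.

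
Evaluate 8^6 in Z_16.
By repeated squaring mod 16: 8^{1}≡8, 8^{2}≡0, 8^{4}≡0. Then 8^{6} = 8^{4+2} ≡ 0 × 0 ≡ 0 mod 16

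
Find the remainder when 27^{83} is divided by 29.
By Fermat: 27^{28} ≡ 1 mod 29. 83 = 2×28 + 27. So 27^{83} ≡ 27^{27} ≡ 14 mod 29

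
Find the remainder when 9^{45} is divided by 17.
By Fermat: 9^{16} ≡ 1 mod 17. 45 = 2×16 + 13. So 9^{45} ≡ 9^{13} ≡ 8 mod 17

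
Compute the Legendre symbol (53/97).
(53/97) = 53^{48} mod 97 = 1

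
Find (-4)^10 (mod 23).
By repeated squaring (mod 23): (-4)^{1}≡19, (-4)^{2}≡16, (-4)^{4}≡3, (-4)^{8}≡9. Then (-4)^{10} = (-4)^{8+2} ≡ 9 × 16 ≡ 6 (mod 23)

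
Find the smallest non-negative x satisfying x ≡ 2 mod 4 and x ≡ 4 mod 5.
M = 4 × 5 = 20. M₁ = 5, y₁ ≡ 1 mod 4. M₂ = 4, y₂ ≡ 4 mod 5. x = 2×5×1 + 4×4×4 ≡ 14 mod 20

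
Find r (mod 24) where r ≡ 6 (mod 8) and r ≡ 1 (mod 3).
M = 8 × 3 = 24. M₁ = 3, y₁ ≡ 3 (mod 8). M₂ = 8, y₂ ≡ 2 (mod 3). r = 6×3×3 + 1×8×2 ≡ 22 (mod 24)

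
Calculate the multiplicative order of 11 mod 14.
Powers of 11 mod 14: 11^1≡11, 11^2≡9, 11^3≡1. So the order of 11 is 3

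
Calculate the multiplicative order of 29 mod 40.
Powers of 29 mod 40: 29^1≡29, 29^2≡1. So the order of 29 is 2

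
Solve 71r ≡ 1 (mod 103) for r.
Since 103 is prime, by Fermat 71^(-1) ≡ 71^{101} ≡ 74 (mod 103). Verify: 71 × 74 = 5254 ≡ 1 (mod 103)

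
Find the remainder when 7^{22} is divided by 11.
By Fermat: 7^{10} ≡ 1 (mod 11). 22 = 2×10 + 2. So 7^{22} ≡ 7^{2} ≡ 5 (mod 11)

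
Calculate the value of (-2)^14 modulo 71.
By repeated squaring mod 71: (-2)^{1}≡69, (-2)^{2}≡4, (-2)^{4}≡16, (-2)^{8}≡43. Then (-2)^{14} = (-2)^{8+4+2} ≡ 43 × 16 × 4 ≡ 54 mod 71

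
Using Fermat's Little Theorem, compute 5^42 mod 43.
By Fermat's Little Theorem, 5^{42} ≡ 1 (mod 43) since 43 is prime and gcd(5, 43) = 1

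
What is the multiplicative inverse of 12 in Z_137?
Since 137 is prime, by Fermat 12^(-1) ≡ 12^{135} ≡ 80 mod 137. Verify: 12 × 80 = 960 ≡ 1 mod 137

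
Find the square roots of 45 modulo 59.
The square roots of 45 mod 59 are 35 and 24. Verify: 35² = 1225 ≡ 45 mod 59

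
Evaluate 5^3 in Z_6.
5^{3} = 125 ≡ 5 (mod 6)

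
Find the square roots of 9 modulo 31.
The square roots of 9 mod 31 are 28 and 3. Verify: 28² = 784 ≡ 9 mod 31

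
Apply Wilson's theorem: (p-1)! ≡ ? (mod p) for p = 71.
By Wilson's theorem, (70)! ≡ -1 ≡ 70 mod 71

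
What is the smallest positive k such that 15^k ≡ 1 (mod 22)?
Powers of 15 mod 22: 15^1≡15, 15^2≡5, 15^3≡9, 15^4≡3, 15^5≡1. Order = 5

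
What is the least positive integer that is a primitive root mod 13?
g = 2. Powers: [2, 4, 8, 3, 6, 12, 11, ...] generates all 12 non-zero residues.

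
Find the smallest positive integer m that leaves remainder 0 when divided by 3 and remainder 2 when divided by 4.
M = 3 × 4 = 12. M₁ = 4, y₁ ≡ 1 mod 3. M₂ = 3, y₂ ≡ 3 mod 4. m = 0×4×1 + 2×3×3 ≡ 6 mod 12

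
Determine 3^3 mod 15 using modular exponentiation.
3^{3} = 27 ≡ 12 (mod 15)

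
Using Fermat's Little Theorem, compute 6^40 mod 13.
By Fermat: 6^{12} ≡ 1 (mod 13). 40 = 3×12 + 4. So 6^{40} ≡ 6^{4} ≡ 9 (mod 13)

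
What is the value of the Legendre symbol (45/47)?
(45/47) = 45^{23} mod 47 = -1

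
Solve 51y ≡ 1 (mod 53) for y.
Since 53 is prime, by Fermat 51^(-1) ≡ 51^{51} ≡ 26 (mod 53). Verify: 51 × 26 = 1326 ≡ 1 (mod 53)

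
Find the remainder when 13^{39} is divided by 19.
By Fermat: 13^{18} ≡ 1 mod 19. 39 = 2×18 + 3. So 13^{39} ≡ 13^{3} ≡ 12 mod 19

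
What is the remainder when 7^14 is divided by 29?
By repeated squaring mod 29: 7^{1}≡7, 7^{2}≡20, 7^{4}≡23, 7^{8}≡7. Then 7^{14} = 7^{8+4+2} ≡ 7 × 23 × 20 ≡ 1 mod 29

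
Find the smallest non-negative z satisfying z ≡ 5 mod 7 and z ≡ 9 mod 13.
M = 7 × 13 = 91. M₁ = 13, y₁ ≡ 6 mod 7. M₂ = 7, y₂ ≡ 2 mod 13. z = 5×13×6 + 9×7×2 ≡ 61 mod 91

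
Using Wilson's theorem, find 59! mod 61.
(60)! = (59)! × (60) ≡ -1 mod 61. So (59)! ≡ -1 × (60)^(-1) ≡ (-1)×(-1) = 1 mod 61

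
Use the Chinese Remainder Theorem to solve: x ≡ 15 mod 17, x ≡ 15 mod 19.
M = 17 × 19 = 323. M₁ = 19, y₁ ≡ 9 mod 17. M₂ = 17, y₂ ≡ 9 mod 19. x = 15×19×9 + 15×17×9 ≡ 15 mod 323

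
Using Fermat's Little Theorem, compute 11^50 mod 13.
By Fermat: 11^{12} ≡ 1 mod 13. 50 = 4×12 + 2. So 11^{50} ≡ 11^{2} ≡ 4 mod 13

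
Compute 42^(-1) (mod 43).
Since 43 is prime, by Fermat 42^(-1) ≡ 42^{41} ≡ 42 (mod 43). Verify: 42 × 42 = 1764 ≡ 1 (mod 43)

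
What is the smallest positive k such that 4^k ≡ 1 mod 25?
Powers of 4 mod 25: 4^1≡4, 4^2≡16, 4^3≡14, 4^4≡6, 4^5≡24, 4^6≡21, 4^7≡9, 4^8≡11, 4^9≡19, 4^10≡1. Order = 10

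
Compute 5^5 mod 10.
By repeated squaring mod 10: 5^{1}≡5, 5^{2}≡5, 5^{4}≡5. Then 5^{5} = 5^{4+1} ≡ 5 × 5 ≡ 5 mod 10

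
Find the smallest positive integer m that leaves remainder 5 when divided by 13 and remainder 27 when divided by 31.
M = 13 × 31 = 403. M₁ = 31, y₁ ≡ 8 mod 13. M₂ = 13, y₂ ≡ 12 mod 31. m = 5×31×8 + 27×13×12 ≡ 213 mod 403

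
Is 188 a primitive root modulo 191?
ord_191(188) divides 190. For each prime q|190: 188^{95}≡190, 188^{38}≡39, 188^{10}≡30, none ≡ 1. So 188 has order 190 and is a primitive root mod 191.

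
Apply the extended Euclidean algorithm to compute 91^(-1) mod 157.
Extended GCD: 91(-69) + 157(40) = 1. So 91^(-1) ≡ -69 ≡ 88 (mod 157). Verify: 91 × 88 = 8008 ≡ 1 (mod 157)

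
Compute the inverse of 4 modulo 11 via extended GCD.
Extended GCD: 4(3) + 11(-1) = 1. So 4^(-1) ≡ 3 (mod 11). Verify: 4 × 3 = 12 ≡ 1 (mod 11)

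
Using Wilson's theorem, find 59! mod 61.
(60)! = (59)! × (60) ≡ -1 (mod 61). So (59)! ≡ -1 × (60)^(-1) ≡ (-1)×(-1) = 1 (mod 61)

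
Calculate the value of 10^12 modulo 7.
Using Fermat: 10^{6} ≡ 1 (mod 7). 12 ≡ 0 (mod 6). So 10^{12} ≡ 10^{0} ≡ 1 (mod 7)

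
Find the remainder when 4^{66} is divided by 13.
By Fermat: 4^{12} ≡ 1 mod 13. 66 = 5×12 + 6. So 4^{66} ≡ 4^{6} ≡ 1 mod 13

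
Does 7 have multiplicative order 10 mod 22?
Powers of 7 mod 22: 7^1≡7, 7^2≡5, 7^3≡13, 7^4≡3, 7^5≡21, 7^6≡15, 7^7≡17, 7^8≡9, 7^9≡19, 7^10≡1. First k with 7^k≡1 is k=10. Yes, ord_22(7) = 10.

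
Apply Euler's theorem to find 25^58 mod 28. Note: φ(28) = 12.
By Euler: 25^{12} ≡ 1 mod 28 since gcd(25, 28) = 1. 58 = 4×12 + 10. So 25^{58} ≡ 25^{10} ≡ 25 mod 28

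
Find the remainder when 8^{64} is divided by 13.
By Fermat: 8^{12} ≡ 1 (mod 13). 64 = 5×12 + 4. So 8^{64} ≡ 8^{4} ≡ 1 (mod 13)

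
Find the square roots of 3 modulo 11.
The square roots of 3 mod 11 are 5 and 6. Verify: 5² = 25 ≡ 3 mod 11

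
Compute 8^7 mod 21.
By repeated squaring (mod 21): 8^{1}≡8, 8^{2}≡1, 8^{4}≡1. Then 8^{7} = 8^{4+2+1} ≡ 1 × 1 × 8 ≡ 8 (mod 21)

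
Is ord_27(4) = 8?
Powers of 4 mod 27: 4^1≡4, 4^2≡16, 4^3≡10, 4^4≡13, 4^5≡25, 4^6≡19, 4^7≡22, 4^8≡7, 4^9≡1. 4^8≡7≢1, so ord ≠ 8. No, the actual order is 9.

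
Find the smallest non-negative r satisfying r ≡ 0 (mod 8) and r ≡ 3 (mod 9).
M = 8 × 9 = 72. M₁ = 9, y₁ ≡ 1 (mod 8). M₂ = 8, y₂ ≡ 8 (mod 9). r = 0×9×1 + 3×8×8 ≡ 48 (mod 72)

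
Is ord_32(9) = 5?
Powers of 9 mod 32: 9^1≡9, 9^2≡17, 9^3≡25, 9^4≡1. Already 9^4≡1, so the order is 4 < 5. No, the actual order is 4.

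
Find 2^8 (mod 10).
By repeated squaring (mod 10): 2^{1}≡2, 2^{2}≡4, 2^{4}≡6, 2^{8}≡6. So 2^{8} ≡ 6 (mod 10)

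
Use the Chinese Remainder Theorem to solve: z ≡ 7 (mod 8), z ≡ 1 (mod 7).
M = 8 × 7 = 56. M₁ = 7, y₁ ≡ 7 (mod 8). M₂ = 8, y₂ ≡ 1 (mod 7). z = 7×7×7 + 1×8×1 ≡ 15 (mod 56)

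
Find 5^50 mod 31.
Using Fermat: 5^{30} ≡ 1 mod 31. 50 ≡ 20 mod 30. So 5^{50} ≡ 5^{20} ≡ 25 mod 31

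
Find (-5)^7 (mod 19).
By repeated squaring (mod 19): (-5)^{1}≡14, (-5)^{2}≡6, (-5)^{4}≡17. Then (-5)^{7} = (-5)^{4+2+1} ≡ 17 × 6 × 14 ≡ 3 (mod 19)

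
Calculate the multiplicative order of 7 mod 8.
Powers of 7 mod 8: 7^1≡7, 7^2≡1. So the order of 7 is 2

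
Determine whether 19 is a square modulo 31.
By Euler's criterion: 19^{15} ≡ 1 mod 31. Since this equals 1, 19 is a QR.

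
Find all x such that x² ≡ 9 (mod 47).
The square roots of 9 mod 47 are 3 and 44. Verify: 3² = 9 ≡ 9 (mod 47)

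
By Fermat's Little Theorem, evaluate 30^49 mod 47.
By Fermat: 30^{46} ≡ 1 (mod 47). So 30^{49} = 30^{46} · 30^{3} ≡ 30^{3} ≡ 22 (mod 47)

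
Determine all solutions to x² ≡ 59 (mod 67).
The square roots of 59 mod 67 are 40 and 27. Verify: 40² = 1600 ≡ 59 (mod 67)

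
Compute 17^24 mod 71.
By repeated squaring mod 71: 17^{1}≡17, 17^{2}≡5, 17^{4}≡25, 17^{8}≡57, 17^{16}≡54. Then 17^{24} = 17^{16+8} ≡ 54 × 57 ≡ 25 mod 71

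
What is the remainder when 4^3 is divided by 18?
4^{3} = 64 ≡ 10 mod 18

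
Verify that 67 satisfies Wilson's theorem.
(66)! mod 67 = 66. Since this equals -1 (mod 67), Wilson confirms 67 is prime.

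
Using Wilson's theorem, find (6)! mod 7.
By Wilson's theorem, (6)! ≡ -1 ≡ 6 (mod 7)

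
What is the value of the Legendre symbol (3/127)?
(3/127) = 3^{63} mod 127 = -1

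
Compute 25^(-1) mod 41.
Since 41 is prime, by Fermat 25^(-1) ≡ 25^{39} ≡ 23 mod 41. Verify: 25 × 23 = 575 ≡ 1 mod 41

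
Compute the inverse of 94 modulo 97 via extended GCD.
Extended GCD: 94(32) + 97(-31) = 1. So 94^(-1) ≡ 32 mod 97. Verify: 94 × 32 = 3008 ≡ 1 mod 97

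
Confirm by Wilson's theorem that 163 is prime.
(162)! mod 163 = 162. Since this equals -1 (mod 163), Wilson confirms 163 is prime.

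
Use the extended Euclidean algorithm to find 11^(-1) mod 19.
Extended GCD: 11(7) + 19(-4) = 1. So 11^(-1) ≡ 7 (mod 19). Verify: 11 × 7 = 77 ≡ 1 (mod 19)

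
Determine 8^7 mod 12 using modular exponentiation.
By repeated squaring (mod 12): 8^{1}≡8, 8^{2}≡4, 8^{4}≡4. Then 8^{7} = 8^{4+2+1} ≡ 4 × 4 × 8 ≡ 8 (mod 12)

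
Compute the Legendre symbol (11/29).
(11/29) = 11^{14} mod 29 = -1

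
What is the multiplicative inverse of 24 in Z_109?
Since 109 is prime, by Fermat 24^(-1) ≡ 24^{107} ≡ 50 mod 109. Verify: 24 × 50 = 1200 ≡ 1 mod 109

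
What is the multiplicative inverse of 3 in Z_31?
Since 31 is prime, by Fermat 3^(-1) ≡ 3^{29} ≡ 21 (mod 31). Verify: 3 × 21 = 63 ≡ 1 (mod 31)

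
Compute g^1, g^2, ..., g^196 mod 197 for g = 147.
147^1, 147^2, ..., 147^{196} mod 197: [147, 136, 95, 175, 115, 160, 77, 90, 31, 26, 79, 187, 106, 19, 35, 23, 32, 173, 18, 85, 84, 134, 195, 100, 122, 7, 44, 164, 74, 43, 17, 135, 145, 39, 20, 182, 159, 127, 151, 133, 48, 161, 27, 29, 126, 4, 194, 150, 183, 109, 66, 49, 111, 163, 124, 104, 119, 157, 30, 76, 140, 92, 128, 101, 72, 143, 139, 142, 189, 6, 94, 28, 176, 65, 99, 172, 68, 146, 186, 156, 80, 137, 45, 114, 13, 138, 192, 53, 108, 116, 110, 16, 185, 9, 141, 42, 67, 196, 50, 61, 102, 22, 82, 37, 120, 107, 166, 171, 118, 10, 91, 178, 162, 174, 165, 24, 179, 112, 113, 63, 2, 97, 75, 190, 153, 33, 123, 154, 180, 62, 52, 158, 177, 15, 38, 70, 46, 64, 149, 36, 170, 168, 71, 193, 3, 47, 14, 88, 131, 148, 86, 34, 73, 93, 78, 40, 167, 121, 57, 105, 69, 96, 125, 54, 58, 55, 8, 191, 103, 169, 21, 132, 98, 25, 129, 51, 11, 41, 117, 60, 152, 83, 184, 59, 5, 144, 89, 81, 87, 181, 12, 188, 56, 155, 130, 1]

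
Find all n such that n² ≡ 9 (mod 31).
The square roots of 9 mod 31 are 28 and 3. Verify: 28² = 784 ≡ 9 (mod 31)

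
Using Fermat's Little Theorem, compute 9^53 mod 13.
By Fermat: 9^{12} ≡ 1 (mod 13). 53 = 4×12 + 5. So 9^{53} ≡ 9^{5} ≡ 3 (mod 13)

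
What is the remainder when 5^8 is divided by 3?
Using Fermat: 5^{2} ≡ 1 (mod 3). 8 ≡ 0 (mod 2). So 5^{8} ≡ 5^{0} ≡ 1 (mod 3)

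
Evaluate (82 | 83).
(82/83) = 82^{41} mod 83 = -1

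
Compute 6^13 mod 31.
By repeated squaring (mod 31): 6^{1}≡6, 6^{2}≡5, 6^{4}≡25, 6^{8}≡5. Then 6^{13} = 6^{8+4+1} ≡ 5 × 25 × 6 ≡ 6 (mod 31)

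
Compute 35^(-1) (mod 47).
Since 47 is prime, by Fermat 35^(-1) ≡ 35^{45} ≡ 43 (mod 47). Verify: 35 × 43 = 1505 ≡ 1 (mod 47)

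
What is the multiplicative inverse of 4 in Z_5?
Since 5 is prime, by Fermat 4^(-1) ≡ 4^{3} ≡ 4 mod 5. Verify: 4 × 4 = 16 ≡ 1 mod 5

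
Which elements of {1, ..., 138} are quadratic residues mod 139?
Squares in Z_139*: {1, 4, 5, 6, 7, 9, 11, 13, 16, 20, 24, 25, 28, 29, 30, 31, 34, 35, 36, 37, 38, 41, 42, 44, 45, 46, 47, 49, 51, 52, 54, 55, 57, 63, 64, 65, 66, 67, 69, 71, 77, 78, 79, 80, 81, 83, 86, 89, 91, 96, 99, 100, 106, 107, 112, 113, 116, 117, 118, 120, 121, 122, 124, 125, 127, 129, 131, 136, 137}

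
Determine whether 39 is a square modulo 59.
By Euler's criterion: 39^{29} ≡ 58 mod 59. Since this equals -1 (≡ 58), 39 is not a QR.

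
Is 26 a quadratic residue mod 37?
By Euler's criterion: 26^{18} ≡ 1 mod 37. Since this equals 1, 26 is a QR.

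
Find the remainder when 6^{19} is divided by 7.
By Fermat: 6^{6} ≡ 1 mod 7. 19 = 3×6 + 1. So 6^{19} ≡ 6^{1} ≡ 6 mod 7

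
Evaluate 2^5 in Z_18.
By repeated squaring (mod 18): 2^{1}≡2, 2^{2}≡4, 2^{4}≡16. Then 2^{5} = 2^{4+1} ≡ 16 × 2 ≡ 14 (mod 18)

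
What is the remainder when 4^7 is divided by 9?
By repeated squaring mod 9: 4^{1}≡4, 4^{2}≡7, 4^{4}≡4. Then 4^{7} = 4^{4+2+1} ≡ 4 × 7 × 4 ≡ 4 mod 9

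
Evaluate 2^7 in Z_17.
By repeated squaring (mod 17): 2^{1}≡2, 2^{2}≡4, 2^{4}≡16. Then 2^{7} = 2^{4+2+1} ≡ 16 × 4 × 2 ≡ 9 (mod 17)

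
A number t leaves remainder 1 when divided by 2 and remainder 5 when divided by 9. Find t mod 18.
M = 2 × 9 = 18. M₁ = 9, y₁ ≡ 1 mod 2. M₂ = 2, y₂ ≡ 5 mod 9. t = 1×9×1 + 5×2×5 ≡ 5 mod 18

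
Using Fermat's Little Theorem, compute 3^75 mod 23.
By Fermat: 3^{22} ≡ 1 (mod 23). 75 = 3×22 + 9. So 3^{75} ≡ 3^{9} ≡ 18 (mod 23)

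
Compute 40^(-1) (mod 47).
Since 47 is prime, by Fermat 40^(-1) ≡ 40^{45} ≡ 20 (mod 47). Verify: 40 × 20 = 800 ≡ 1 (mod 47)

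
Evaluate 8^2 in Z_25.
8^{2} = 64 ≡ 14 (mod 25)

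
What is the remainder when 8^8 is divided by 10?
By repeated squaring mod 10: 8^{1}≡8, 8^{2}≡4, 8^{4}≡6, 8^{8}≡6. So 8^{8} ≡ 6 mod 10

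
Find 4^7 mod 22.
By repeated squaring mod 22: 4^{1}≡4, 4^{2}≡16, 4^{4}≡14. Then 4^{7} = 4^{4+2+1} ≡ 14 × 16 × 4 ≡ 16 mod 22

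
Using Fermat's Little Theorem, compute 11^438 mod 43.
By Fermat: 11^{42} ≡ 1 mod 43. 438 ≡ 18 mod 42. So 11^{438} ≡ 11^{18} ≡ 21 mod 43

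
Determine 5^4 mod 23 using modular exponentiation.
5^{4} = 625 ≡ 4 (mod 23)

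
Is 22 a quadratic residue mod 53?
By Euler's criterion: 22^{26} ≡ 52 (mod 53). Since this equals -1 (≡ 52), 22 is not a QR.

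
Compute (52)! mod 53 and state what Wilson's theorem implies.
(52)! mod 53 = 52. Since this equals -1 (mod 53), Wilson confirms 53 is prime.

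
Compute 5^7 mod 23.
By repeated squaring mod 23: 5^{1}≡5, 5^{2}≡2, 5^{4}≡4. Then 5^{7} = 5^{4+2+1} ≡ 4 × 2 × 5 ≡ 17 mod 23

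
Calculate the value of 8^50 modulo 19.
Using Fermat: 8^{18} ≡ 1 mod 19. 50 ≡ 14 mod 18. So 8^{50} ≡ 8^{14} ≡ 7 mod 19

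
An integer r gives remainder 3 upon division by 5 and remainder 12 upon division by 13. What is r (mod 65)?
M = 5 × 13 = 65. M₁ = 13, y₁ ≡ 2 (mod 5). M₂ = 5, y₂ ≡ 8 (mod 13). r = 3×13×2 + 12×5×8 ≡ 38 (mod 65)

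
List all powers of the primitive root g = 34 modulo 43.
34^1, 34^2, ..., 34^{42} mod 43: [34, 38, 2, 25, 33, 4, 7, 23, 8, 14, 3, 16, 28, 6, 32, 13, 12, 21, 26, 24, 42, 9, 5, 41, 18, 10, 39, 36, 20, 35, 29, 40, 27, 15, 37, 11, 30, 31, 22, 17, 19, 1]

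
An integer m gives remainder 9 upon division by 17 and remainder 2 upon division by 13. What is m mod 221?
M = 17 × 13 = 221. M₁ = 13, y₁ ≡ 4 mod 17. M₂ = 17, y₂ ≡ 10 mod 13. m = 9×13×4 + 2×17×10 ≡ 145 mod 221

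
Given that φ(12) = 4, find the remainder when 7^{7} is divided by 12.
By Euler: 7^{4} ≡ 1 (mod 12) since gcd(7, 12) = 1. 7 = 1×4 + 3. So 7^{7} ≡ 7^{3} ≡ 7 (mod 12)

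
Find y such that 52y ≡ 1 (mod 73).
Since 73 is prime, by Fermat 52^(-1) ≡ 52^{71} ≡ 66 (mod 73). Verify: 52 × 66 = 3432 ≡ 1 (mod 73)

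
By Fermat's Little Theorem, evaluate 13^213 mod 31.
By Fermat: 13^{30} ≡ 1 (mod 31). 213 ≡ 3 (mod 30). So 13^{213} ≡ 13^{3} ≡ 27 (mod 31)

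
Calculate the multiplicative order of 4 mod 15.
Powers of 4 mod 15: 4^1≡4, 4^2≡1. So the order of 4 is 2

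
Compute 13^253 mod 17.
Using Fermat: 13^{16} ≡ 1 mod 17. 253 ≡ 13 mod 16. So 13^{253} ≡ 13^{13} ≡ 13 mod 17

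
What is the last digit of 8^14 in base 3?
Using Fermat: 8^{2} ≡ 1 mod 3. 14 ≡ 0 mod 2. So 8^{14} ≡ 8^{0} ≡ 1 mod 3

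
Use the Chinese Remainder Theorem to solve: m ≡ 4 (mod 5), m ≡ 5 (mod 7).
M = 5 × 7 = 35. M₁ = 7, y₁ ≡ 3 (mod 5). M₂ = 5, y₂ ≡ 3 (mod 7). m = 4×7×3 + 5×5×3 ≡ 19 (mod 35)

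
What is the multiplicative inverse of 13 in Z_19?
Since 19 is prime, by Fermat 13^(-1) ≡ 13^{17} ≡ 3 mod 19. Verify: 13 × 3 = 39 ≡ 1 mod 19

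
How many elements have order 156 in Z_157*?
Number of primitive roots mod 157 = φ(p-1) = φ(156) = 48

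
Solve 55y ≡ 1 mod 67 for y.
Since 67 is prime, by Fermat 55^(-1) ≡ 55^{65} ≡ 39 mod 67. Verify: 55 × 39 = 2145 ≡ 1 mod 67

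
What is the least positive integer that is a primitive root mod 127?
g = 3. For each prime q|126: 3^{63}≡126, 3^{42}≡107, 3^{18}≡4, none ≡ 1, so ord_127(3) = 126 and 3 is a primitive root.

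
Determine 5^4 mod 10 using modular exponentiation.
5^{4} = 625 ≡ 5 (mod 10)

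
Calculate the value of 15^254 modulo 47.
Using Fermat: 15^{46} ≡ 1 mod 47. 254 ≡ 24 mod 46. So 15^{254} ≡ 15^{24} ≡ 32 mod 47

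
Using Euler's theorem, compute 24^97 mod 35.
By Euler: 24^{24} ≡ 1 mod 35 since gcd(24, 35) = 1. 97 = 4×24 + 1. So 24^{97} ≡ 24^{1} ≡ 24 mod 35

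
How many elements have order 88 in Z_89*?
A prime p has φ(p-1) primitive roots; here φ(88) = 40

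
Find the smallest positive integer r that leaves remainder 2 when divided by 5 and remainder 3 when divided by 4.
M = 5 × 4 = 20. M₁ = 4, y₁ ≡ 4 (mod 5). M₂ = 5, y₂ ≡ 1 (mod 4). r = 2×4×4 + 3×5×1 ≡ 7 (mod 20)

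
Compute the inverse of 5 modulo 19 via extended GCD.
Extended GCD: 5(4) + 19(-1) = 1. So 5^(-1) ≡ 4 (mod 19). Verify: 5 × 4 = 20 ≡ 1 (mod 19)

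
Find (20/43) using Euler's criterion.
(20/43) = 20^{21} mod 43 = -1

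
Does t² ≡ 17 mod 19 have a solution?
By Euler's criterion: 17^{9} ≡ 1 mod 19. Since this equals 1, 17 is a QR.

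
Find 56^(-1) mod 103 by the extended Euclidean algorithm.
Extended GCD: 56(46) + 103(-25) = 1. So 56^(-1) ≡ 46 mod 103. Verify: 56 × 46 = 2576 ≡ 1 mod 103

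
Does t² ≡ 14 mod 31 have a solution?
By Euler's criterion: 14^{15} ≡ 1 mod 31. Since this equals 1, 14 is a QR.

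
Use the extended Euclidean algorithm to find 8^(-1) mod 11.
Extended GCD: 8(-4) + 11(3) = 1. So 8^(-1) ≡ -4 ≡ 7 (mod 11). Verify: 8 × 7 = 56 ≡ 1 (mod 11)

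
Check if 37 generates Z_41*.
37^{5} ≡ 1 mod 41 and 5 < 40, so ord_41(37) = 5 ≠ 40 and 37 is not a primitive root.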